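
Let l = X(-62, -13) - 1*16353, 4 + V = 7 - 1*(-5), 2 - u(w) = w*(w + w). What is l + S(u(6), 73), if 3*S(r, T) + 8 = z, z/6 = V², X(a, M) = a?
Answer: -48869/3 ≈ -16290.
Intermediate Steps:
u(w) = 2 - 2*w² (u(w) = 2 - w*(w + w) = 2 - w*2*w = 2 - 2*w²)
V = 8 (V = -4 + (7 - 1*(-5)) = -4 + (7 + 5) = -4 + 12 = 8)
z = 384 (z = 6*8² = 6*64 = 384)
S(r, T) = 376/3 (S(r, T) = -8/3 + (⅓)*384 = -8/3 + 128 = 376/3)
l = -16415 (l = -62 - 1*16353 = -62 - 16353 = -16415)
l + S(u(6), 73) = -16415 + 376/3 = -48869/3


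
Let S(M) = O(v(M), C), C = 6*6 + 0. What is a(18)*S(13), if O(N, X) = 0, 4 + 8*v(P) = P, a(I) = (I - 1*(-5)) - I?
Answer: 0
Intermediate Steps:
a(I) = 5 (a(I) = (I + 5) - I = (5 + I) - I = 5)
C = 36 (C = 36 + 0 = 36)
v(P) = -½ + P/8
S(M) = 0
a(18)*S(13) = 5*0 = 0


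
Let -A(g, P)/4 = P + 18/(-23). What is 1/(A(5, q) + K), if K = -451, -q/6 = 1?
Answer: -23/9749 ≈ -0.0023592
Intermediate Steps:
q = -6 (q = -6*1 = -6)
A(g, P) = 72/23 - 4*P (A(g, P) = -4*(P + 18/(-23)) = -4*(P + 18*(-1/23)) = -4*(P - 18/23) = -4*(-18/23 + P) = 72/23 - 4*P)
1/(A(5, q) + K) = 1/((72/23 - 4*(-6)) - 451) = 1/((72/23 + 24) - 451) = 1/(624/23 - 451) = 1/(-9749/23) = -23/9749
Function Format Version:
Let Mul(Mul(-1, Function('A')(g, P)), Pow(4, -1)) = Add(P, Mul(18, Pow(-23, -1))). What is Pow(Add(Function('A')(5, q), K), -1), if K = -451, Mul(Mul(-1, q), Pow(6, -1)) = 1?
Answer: Rational(-23, 9749) ≈ -0.0023592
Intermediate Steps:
q = -6 (q = Mul(-6, 1) = -6)
Function('A')(g, P) = Add(Rational(72, 23), Mul(-4, P)) (Function('A')(g, P) = Mul(-4, Add(P, Mul(18, Pow(-23, -1)))) = Mul(-4, Add(P, Mul(18, Rational(-1, 23)))) = Mul(-4, Add(P, Rational(-18, 23))) = Mul(-4, Add(Rational(-18, 23), P)) = Add(Rational(72, 23), Mul(-4, P)))
Pow(Add(Function('A')(5, q), K), -1) = Pow(Add(Add(Rational(72, 23), Mul(-4, -6)), -451), -1) = Pow(Add(Add(Rational(72, 23), 24), -451), -1) = Pow(Add(Rational(624, 23), -451), -1) = Pow(Rational(-9749, 23), -1) = Rational(-23, 9749)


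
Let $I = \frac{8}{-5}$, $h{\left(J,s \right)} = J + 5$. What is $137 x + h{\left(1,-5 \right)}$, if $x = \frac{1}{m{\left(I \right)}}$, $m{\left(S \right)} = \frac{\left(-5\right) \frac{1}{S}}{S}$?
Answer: $- \frac{8018}{125} \approx -64.144$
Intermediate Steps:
$h{\left(J,s \right)} = 5 + J$
$I = - \frac{8}{5}$ ($I = 8 \left(- \frac{1}{5}\right) = - \frac{8}{5} \approx -1.6$)
$m{\left(S \right)} = - \frac{5}{S^{2}}$
$x = - \frac{64}{125}$ ($x = \frac{1}{\left(-5\right) \frac{1}{\frac{64}{25}}} = \frac{1}{\left(-5\right) \frac{25}{64}} = \frac{1}{- \frac{125}{64}} = - \frac{64}{125} \approx -0.512$)
$137 x + h{\left(1,-5 \right)} = 137 \left(- \frac{64}{125}\right) + \left(5 + 1\right) = - \frac{8768}{125} + 6 = - \frac{8018}{125}$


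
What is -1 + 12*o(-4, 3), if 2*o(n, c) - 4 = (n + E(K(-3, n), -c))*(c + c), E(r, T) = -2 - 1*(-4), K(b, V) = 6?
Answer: -49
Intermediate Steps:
E(r, T) = 2 (E(r, T) = -2 + 4 = 2)
o(n, c) = 2 + c*(2 + n) (o(n, c) = 2 + ((n + 2)*(c + c))/2 = 2 + ((2 + n)*(2*c))/2 = 2 + (2*c*(2 + n))/2 = 2 + c*(2 + n))
-1 + 12*o(-4, 3) = -1 + 12*(2 + 2*3 + 3*(-4)) = -1 + 12*(2 + 6 - 12) = -1 + 12*(-4) = -1 - 48 = -49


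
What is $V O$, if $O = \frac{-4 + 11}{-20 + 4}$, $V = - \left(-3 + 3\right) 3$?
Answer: $0$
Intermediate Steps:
$V = 0$ ($V = - 0 \cdot 3 = \left(-1\right) 0 = 0$)
$O = - \frac{7}{16}$ ($O = \frac{7}{-16} = 7 \left(- \frac{1}{16}\right) = - \frac{7}{16} \approx -0.4375$)
$V O = 0 \left(- \frac{7}{16}\right) = 0$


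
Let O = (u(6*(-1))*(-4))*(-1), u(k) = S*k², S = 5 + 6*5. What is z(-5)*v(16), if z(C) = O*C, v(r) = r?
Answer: -403200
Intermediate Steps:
S = 35 (S = 5 + 30 = 35)
u(k) = 35*k²
O = 5040 (O = ((35*(6*(-1))²)*(-4))*(-1) = ((35*(-6)²)*(-4))*(-1) = ((35*36)*(-4))*(-1) = (1260*(-4))*(-1) = -5040*(-1) = 5040)
z(C) = 5040*C
z(-5)*v(16) = (5040*(-5))*16 = -25200*16 = -403200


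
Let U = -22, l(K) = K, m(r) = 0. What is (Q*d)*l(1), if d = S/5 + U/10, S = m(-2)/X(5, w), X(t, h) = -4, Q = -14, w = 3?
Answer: 154/5 ≈ 30.800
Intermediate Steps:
S = 0 (S = 0/(-4) = 0*(-¼) = 0)
d = -11/5 (d = 0/5 - 22/10 = 0*(⅕) - 22*⅒ = 0 - 11/5 = -11/5 ≈ -2.2000)
(Q*d)*l(1) = -14*(-11/5)*1 = (154/5)*1 = 154/5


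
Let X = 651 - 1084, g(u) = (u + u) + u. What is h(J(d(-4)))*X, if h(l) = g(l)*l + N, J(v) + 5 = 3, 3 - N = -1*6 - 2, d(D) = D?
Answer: -9959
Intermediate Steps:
N = 11 (N = 3 - (-1*6 - 2) = 3 - (-6 - 2) = 3 - 1*(-8) = 3 + 8 = 11)
g(u) = 3*u (g(u) = 2*u + u = 3*u)
J(v) = -2 (J(v) = -5 + 3 = -2)
h(l) = 11 + 3*l² (h(l) = (3*l)*l + 11 = 3*l² + 11 = 11 + 3*l²)
X = -433
h(J(d(-4)))*X = (11 + 3*(-2)²)*(-433) = (11 + 3*4)*(-433) = (11 + 12)*(-433) = 23*(-433) = -9959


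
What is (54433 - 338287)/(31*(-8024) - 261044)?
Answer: 141927/254894 ≈ 0.55681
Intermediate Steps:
(54433 - 338287)/(31*(-8024) - 261044) = -283854/(-248744 - 261044) = -283854/(-509788) = -283854*(-1/509788) = 141927/254894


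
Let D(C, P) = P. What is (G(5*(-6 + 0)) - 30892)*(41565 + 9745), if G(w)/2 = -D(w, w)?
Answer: -1581989920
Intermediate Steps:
G(w) = -2*w (G(w) = 2*(-w) = -2*w)
(G(5*(-6 + 0)) - 30892)*(41565 + 9745) = (-10*(-6 + 0) - 30892)*(41565 + 9745) = (-10*(-6) - 30892)*51310 = (-2*(-30) - 30892)*51310 = (60 - 30892)*51310 = -30832*51310 = -1581989920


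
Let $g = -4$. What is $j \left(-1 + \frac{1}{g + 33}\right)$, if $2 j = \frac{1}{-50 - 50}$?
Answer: $\frac{7}{1450} \approx 0.0048276$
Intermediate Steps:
$j = - \frac{1}{200}$ ($j = \frac{1}{2 \left(-50 - 50\right)} = \frac{1}{2 \left(-100\right)} = \frac{1}{2} \left(- \frac{1}{100}\right) = - \frac{1}{200} \approx -0.005$)
$j \left(-1 + \frac{1}{g + 33}\right) = - \frac{-1 + \frac{1}{-4 + 33}}{200} = - \frac{-1 + \frac{1}{29}}{200} = \left(- \frac{1}{200}\right) \left(- \frac{28}{29}\right) = \frac{7}{1450}$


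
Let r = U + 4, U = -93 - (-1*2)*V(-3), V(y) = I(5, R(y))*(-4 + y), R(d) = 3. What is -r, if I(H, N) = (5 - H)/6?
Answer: 89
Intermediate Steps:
I(H, N) = ⅚ - H/6 (I(H, N) = (5 - H)*(⅙) = ⅚ - H/6)
V(y) = 0 (V(y) = (⅚ - ⅙*5)*(-4 + y) = (⅚ - ⅚)*(-4 + y) = 0*(-4 + y) = 0)
U = -93 (U = -93 - (-1*2)*0 = -93 - (-2)*0 = -93 - 1*0 = -93 + 0 = -93)
r = -89 (r = -93 + 4 = -89)
-r = -1*(-89) = 89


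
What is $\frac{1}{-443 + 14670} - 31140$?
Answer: $- \frac{443028779}{14227} \approx -31140.0$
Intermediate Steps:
$\frac{1}{-443 + 14670} - 31140 = \frac{1}{14227} - 31140 = - \frac{443028779}{14227}$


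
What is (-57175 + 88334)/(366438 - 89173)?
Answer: 31159/277265 ≈ 0.11238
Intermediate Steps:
(-57175 + 88334)/(366438 - 89173) = 31159/277265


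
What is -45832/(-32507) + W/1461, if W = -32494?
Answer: -989321906/47492727 ≈ -20.831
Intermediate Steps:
-45832/(-32507) + W/1461 = -45832/(-32507) - 32494/1461 = -45832*(-1/32507) - 32494*1/1461 = 45832/32507 - 32494/1461 = -989321906/47492727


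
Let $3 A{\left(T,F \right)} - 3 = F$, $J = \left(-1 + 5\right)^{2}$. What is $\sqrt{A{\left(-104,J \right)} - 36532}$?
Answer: $\frac{i \sqrt{328731}}{3} \approx 191.12 i$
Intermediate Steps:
$J = 16$ ($J = 4^{2} = 16$)
$A{\left(T,F \right)} = 1 + \frac{F}{3}$
$\sqrt{A{\left(-104,J \right)} - 36532} = \sqrt{\left(1 + \frac{1}{3} \cdot 16\right) - 36532} = \sqrt{\left(1 + \frac{16}{3}\right) - 36532} = \sqrt{\frac{19}{3} - 36532} = \sqrt{- \frac{109577}{3}} = \frac{i \sqrt{328731}}{3}$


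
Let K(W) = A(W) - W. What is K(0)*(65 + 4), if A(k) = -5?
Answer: -345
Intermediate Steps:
K(W) = -5 - W
K(0)*(65 + 4) = (-5 - 1*0)*(65 + 4) = (-5 + 0)*69 = -5*69 = -345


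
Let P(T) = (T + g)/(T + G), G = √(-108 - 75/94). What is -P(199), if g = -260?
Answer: 1141066/3732721 - 61*I*√961338/3732721 ≈ 0.30569 - 0.016023*I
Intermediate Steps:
G = I*√961338/94 (G = √(-108 - 75*1/94) = √(-108 - 75/94) = √(-10227/94) = I*√961338/94 ≈ 10.431*I)
P(T) = (-260 + T)/(T + I*√961338/94) (P(T) = (T - 260)/(T + I*√961338/94) = (-260 + T)/(T + I*√961338/94))
-P(199) = -94*(-260 + 199)/(94*199 + I*√961338) = -94*(-61)/(18706 + I*√961338) = -(-5734)/(18706 + I*√961338) = 5734/(18706 + I*√961338)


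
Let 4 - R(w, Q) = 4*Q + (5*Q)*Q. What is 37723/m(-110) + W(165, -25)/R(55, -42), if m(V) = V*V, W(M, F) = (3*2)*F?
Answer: 20502719/6540050 ≈ 3.1349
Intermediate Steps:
W(M, F) = 6*F
m(V) = V²
R(w, Q) = 4 - 5*Q² - 4*Q (R(w, Q) = 4 - (4*Q + (5*Q)*Q) = 4 - (4*Q + 5*Q²) = 4 + (-5*Q² - 4*Q) = 4 - 5*Q² - 4*Q)
37723/m(-110) + W(165, -25)/R(55, -42) = 37723/((-110)²) + (6*(-25))/(4 - 5*(-42)² - 4*(-42)) = 37723/12100 - 150/(4 - 5*1764 + 168) = 37723*(1/12100) - 150/(4 - 8820 + 168) = 37723/12100 - 150/(-8648) = 37723/12100 - 150*(-1/8648) = 37723/12100 + 75/4324 = 20502719/6540050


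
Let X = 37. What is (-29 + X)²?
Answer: 64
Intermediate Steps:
(-29 + X)² = (-29 + 37)² = 8² = 64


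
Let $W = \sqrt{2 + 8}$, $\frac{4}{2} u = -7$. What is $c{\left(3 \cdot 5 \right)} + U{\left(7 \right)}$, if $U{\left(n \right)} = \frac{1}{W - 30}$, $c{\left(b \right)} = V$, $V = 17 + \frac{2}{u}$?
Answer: $\frac{10214}{623} - \frac{\sqrt{10}}{890} \approx 16.391$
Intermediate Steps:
$u = - \frac{7}{2}$ ($u = \frac{1}{2} \left(-7\right) = - \frac{7}{2} \approx -3.5$)
$V = \frac{115}{7}$ ($V = 17 + \frac{2}{- \frac{7}{2}} = 17 + 2 \left(- \frac{2}{7}\right) = 17 - \frac{4}{7} = \frac{115}{7} \approx 16.429$)
$c{\left(b \right)} = \frac{115}{7}$
$W = \sqrt{10} \approx 3.1623$
$U{\left(n \right)} = \frac{1}{-30 + \sqrt{10}}$ ($U{\left(n \right)} = \frac{1}{\sqrt{10} - 30} = \frac{1}{-30 + \sqrt{10}}$)
$c{\left(3 \cdot 5 \right)} + U{\left(7 \right)} = \frac{115}{7} - \left(\frac{3}{89} + \frac{\sqrt{10}}{890}\right) = \frac{10214}{623} - \frac{\sqrt{10}}{890}$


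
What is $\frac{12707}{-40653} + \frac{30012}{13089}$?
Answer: $\frac{351251971}{177369039} \approx 1.9803$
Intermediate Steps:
$\frac{12707}{-40653} + \frac{30012}{13089} = 12707 \left(- \frac{1}{40653}\right) + 30012 \cdot \frac{1}{13089} = - \frac{12707}{40653} + \frac{10004}{4363} = \frac{351251971}{177369039}$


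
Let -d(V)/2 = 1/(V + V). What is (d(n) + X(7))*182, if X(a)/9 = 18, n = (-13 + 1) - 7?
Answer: 560378/19 ≈ 29494.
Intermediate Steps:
n = -19 (n = -12 - 7 = -19)
X(a) = 162 (X(a) = 9*18 = 162)
d(V) = -1/V (d(V) = -2/(V + V) = -2*1/(2*V) = -1/V)
(d(n) + X(7))*182 = (-1/(-19) + 162)*182 = (-1*(-1/19) + 162)*182 = (1/19 + 162)*182 = (3079/19)*182 = 560378/19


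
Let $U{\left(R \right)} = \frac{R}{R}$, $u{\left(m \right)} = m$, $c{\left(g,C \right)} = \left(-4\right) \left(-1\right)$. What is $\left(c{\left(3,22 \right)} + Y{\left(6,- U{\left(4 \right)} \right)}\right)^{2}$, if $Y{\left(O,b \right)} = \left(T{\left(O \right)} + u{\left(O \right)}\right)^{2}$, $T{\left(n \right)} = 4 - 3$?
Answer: $2809$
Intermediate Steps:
$T{\left(n \right)} = 1$
$c{\left(g,C \right)} = 4$
$U{\left(R \right)} = 1$
$Y{\left(O,b \right)} = \left(1 + O\right)^{2}$
$\left(c{\left(3,22 \right)} + Y{\left(6,- U{\left(4 \right)} \right)}\right)^{2} = \left(4 + \left(1 + 6\right)^{2}\right)^{2} = \left(4 + 7^{2}\right)^{2} = \left(4 + 49\right)^{2} = 53^{2} = 2809$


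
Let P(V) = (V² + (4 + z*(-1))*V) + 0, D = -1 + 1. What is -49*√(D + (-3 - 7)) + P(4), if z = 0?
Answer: 32 - 49*I*√10 ≈ 32.0 - 154.95*I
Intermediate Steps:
D = 0
P(V) = V² + 4*V (P(V) = (V² + (4 + 0*(-1))*V) + 0 = (V² + (4 + 0)*V) + 0 = (V² + 4*V) + 0 = V² + 4*V)
-49*√(D + (-3 - 7)) + P(4) = -49*√(0 + (-3 - 7)) + 4*(4 + 4) = -49*√(0 - 10) + 4*8 = -49*I*√10 + 32 = 32 - 49*I*√10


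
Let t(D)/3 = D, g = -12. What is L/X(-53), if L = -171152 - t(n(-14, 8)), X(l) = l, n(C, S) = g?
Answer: 171116/53 ≈ 3228.6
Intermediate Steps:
n(C, S) = -12
t(D) = 3*D
L = -171116 (L = -171152 - 3*(-12) = -171152 - 1*(-36) = -171152 + 36 = -171116)
L/X(-53) = -171116/(-53) = -171116*(-1/53) = 171116/53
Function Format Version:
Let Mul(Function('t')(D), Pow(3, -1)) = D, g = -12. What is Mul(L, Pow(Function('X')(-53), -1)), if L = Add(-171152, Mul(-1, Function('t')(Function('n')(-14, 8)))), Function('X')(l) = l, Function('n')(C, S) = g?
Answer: Rational(171116, 53) ≈ 3228.6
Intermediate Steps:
Function('n')(C, S) = -12
Function('t')(D) = Mul(3, D)
L = -171116 (L = Add(-171152, Mul(-1, Mul(3, -12))) = Add(-171152, Mul(-1, -36)) = Add(-171152, 36) = -171116)
Mul(L, Pow(Function('X')(-53), -1)) = Mul(-171116, Pow(-53, -1)) = Mul(-171116, Rational(-1, 53)) = Rational(171116, 53)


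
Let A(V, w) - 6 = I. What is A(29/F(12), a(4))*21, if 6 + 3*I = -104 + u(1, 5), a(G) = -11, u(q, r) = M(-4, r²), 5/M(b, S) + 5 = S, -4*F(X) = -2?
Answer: -2569/4 ≈ -642.25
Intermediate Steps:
F(X) = ½ (F(X) = -¼*(-2) = ½)
M(b, S) = 5/(-5 + S)
u(q, r) = 5/(-5 + r²)
I = -439/12 (I = -2 + (-104 + 5/(-5 + 5²))/3 = -2 + (-104 + 5/(-5 + 25))/3 = -2 + (-104 + 5/20)/3 = -2 + (-104 + 5*(1/20))/3 = -2 + (-104 + ¼)/3 = -2 + (⅓)*(-415/4) = -2 - 415/12 = -439/12 ≈ -36.583)
A(V, w) = -367/12 (A(V, w) = 6 - 439/12 = -367/12)
A(29/F(12), a(4))*21 = -367/12*21 = -2569/4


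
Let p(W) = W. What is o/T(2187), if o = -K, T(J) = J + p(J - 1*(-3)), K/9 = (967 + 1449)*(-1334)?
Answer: 9668832/1459 ≈ 6627.0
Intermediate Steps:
K = -29006496 (K = 9*((967 + 1449)*(-1334)) = 9*(2416*(-1334)) = 9*(-3222944) = -29006496)
T(J) = 3 + 2*J (T(J) = J + (J - 1*(-3)) = J + (J + 3) = J + (3 + J) = 3 + 2*J)
o = 29006496 (o = -1*(-29006496) = 29006496)
o/T(2187) = 29006496/(3 + 2*2187) = 29006496/(3 + 4374) = 29006496/4377 = 29006496*(1/4377) = 9668832/1459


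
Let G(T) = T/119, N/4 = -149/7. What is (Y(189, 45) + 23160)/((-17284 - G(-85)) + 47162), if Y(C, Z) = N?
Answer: 161524/209151 ≈ 0.77228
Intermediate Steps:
N = -596/7 (N = 4*(-149/7) = -596/7 ≈ -85.143)
Y(C, Z) = -596/7
G(T) = T/119 (G(T) = T*(1/119) = T/119)
(Y(189, 45) + 23160)/((-17284 - G(-85)) + 47162) = (-596/7 + 23160)/((-17284 - (-85)/119) + 47162) = 161524/(7*((-17284 - 1*(-5/7)) + 47162)) = 161524/(7*((-17284 + 5/7) + 47162)) = 161524/(7*(-120983/7 + 47162)) = 161524/(7*(209151/7)) = (161524/7)*(7/209151) = 161524/209151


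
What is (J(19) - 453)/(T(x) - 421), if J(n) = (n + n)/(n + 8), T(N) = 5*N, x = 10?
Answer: 12193/10017 ≈ 1.2172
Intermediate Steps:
J(n) = 2*n/(8 + n) (J(n) = (2*n)/(8 + n) = 2*n/(8 + n))
(J(19) - 453)/(T(x) - 421) = (2*19/(8 + 19) - 453)/(5*10 - 421) = (2*19/27 - 453)/(50 - 421) = (2*19*(1/27) - 453)/(-371) = (38/27 - 453)*(-1/371) = -12193/27*(-1/371) = 12193/10017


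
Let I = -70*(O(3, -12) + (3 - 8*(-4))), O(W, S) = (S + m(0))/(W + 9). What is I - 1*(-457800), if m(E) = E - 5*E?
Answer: 455420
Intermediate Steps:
m(E) = -4*E
O(W, S) = S/(9 + W) (O(W, S) = (S - 4*0)/(W + 9) = (S + 0)/(9 + W) = S/(9 + W))
I = -2380 (I = -70*(-12/(9 + 3) + (3 - 8*(-4))) = -70*(-12/12 + (3 - 8*(-4))) = -70*(-12*1/12 + (3 + 32)) = -70*(-1 + 35) = -70*34 = -2380)
I - 1*(-457800) = -2380 - 1*(-457800) = -2380 + 457800 = 455420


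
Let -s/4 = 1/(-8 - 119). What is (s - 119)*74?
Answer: -1118066/127 ≈ -8803.7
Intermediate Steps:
s = 4/127 (s = -4/(-8 - 119) = -4/(-127) = -4*(-1/127) = 4/127 ≈ 0.031496)
(s - 119)*74 = (4/127 - 119)*74 = -15109/127*74 = -1118066/127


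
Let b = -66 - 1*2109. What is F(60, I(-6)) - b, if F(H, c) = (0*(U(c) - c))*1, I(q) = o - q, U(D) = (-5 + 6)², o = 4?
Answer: 2175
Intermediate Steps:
U(D) = 1 (U(D) = 1² = 1)
I(q) = 4 - q
F(H, c) = 0 (F(H, c) = (0*(1 - c))*1 = 0*1 = 0)
b = -2175 (b = -66 - 2109 = -2175)
F(60, I(-6)) - b = 0 - 1*(-2175) = 0 + 2175 = 2175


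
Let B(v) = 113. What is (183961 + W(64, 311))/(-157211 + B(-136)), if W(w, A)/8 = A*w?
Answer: -343193/157098 ≈ -2.1846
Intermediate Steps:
W(w, A) = 8*A*w (W(w, A) = 8*(A*w) = 8*A*w)
(183961 + W(64, 311))/(-157211 + B(-136)) = (183961 + 8*311*64)/(-157211 + 113) = (183961 + 159232)/(-157098) = 343193*(-1/157098) = -343193/157098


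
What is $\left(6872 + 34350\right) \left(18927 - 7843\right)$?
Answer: $456904648$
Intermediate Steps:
$\left(6872 + 34350\right) \left(18927 - 7843\right) = 41222 \cdot 11084 = 456904648$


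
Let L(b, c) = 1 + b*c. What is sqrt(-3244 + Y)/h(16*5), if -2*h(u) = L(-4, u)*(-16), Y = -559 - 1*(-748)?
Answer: -I*sqrt(3055)/2552 ≈ -0.021658*I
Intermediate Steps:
Y = 189 (Y = -559 + 748 = 189)
h(u) = 8 - 32*u (h(u) = -(1 - 4*u)*(-16)/2 = -(-16 + 64*u)/2 = 8 - 32*u)
sqrt(-3244 + Y)/h(16*5) = sqrt(-3244 + 189)/(8 - 512*5) = sqrt(-3055)/(8 - 32*80) = (I*sqrt(3055))/(8 - 2560) = (I*sqrt(3055))/(-2552) = (I*sqrt(3055))*(-1/2552) = -I*sqrt(3055)/2552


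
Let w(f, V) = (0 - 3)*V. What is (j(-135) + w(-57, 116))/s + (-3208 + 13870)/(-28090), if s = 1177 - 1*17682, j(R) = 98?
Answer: -16895381/46362545 ≈ -0.36442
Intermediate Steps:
w(f, V) = -3*V
s = -16505 (s = 1177 - 17682 = -16505)
(j(-135) + w(-57, 116))/s + (-3208 + 13870)/(-28090) = (98 - 3*116)/(-16505) + (-3208 + 13870)/(-28090) = (98 - 348)*(-1/16505) + 10662*(-1/28090) = -250*(-1/16505) - 5331/14045 = 50/3301 - 5331/14045 = -16895381/46362545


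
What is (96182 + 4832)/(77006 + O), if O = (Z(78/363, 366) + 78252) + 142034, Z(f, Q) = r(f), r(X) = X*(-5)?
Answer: 6111347/17986101 ≈ 0.33978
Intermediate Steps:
r(X) = -5*X
Z(f, Q) = -5*f
O = 26654476/121 (O = (-390/363 + 78252) + 142034 = (-5*26/121 + 78252) + 142034 = (-130/121 + 78252) + 142034 = 9468362/121 + 142034 = 26654476/121 ≈ 2.2029e+5)
(96182 + 4832)/(77006 + O) = (96182 + 4832)/(77006 + 26654476/121) = 101014/(35972202/121) = 101014*(121/35972202) = 6111347/17986101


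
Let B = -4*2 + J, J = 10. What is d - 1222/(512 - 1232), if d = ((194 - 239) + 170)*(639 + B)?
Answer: 28845611/360 ≈ 80127.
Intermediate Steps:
B = 2 (B = -4*2 + 10 = -8 + 10 = 2)
d = 80125 (d = ((194 - 239) + 170)*(639 + 2) = (-45 + 170)*641 = 125*641 = 80125)
d - 1222/(512 - 1232) = 80125 - 1222/(512 - 1232) = 80125 - 1222/(-720) = 80125 - 1/720*(-1222) = 80125 + 611/360 = 28845611/360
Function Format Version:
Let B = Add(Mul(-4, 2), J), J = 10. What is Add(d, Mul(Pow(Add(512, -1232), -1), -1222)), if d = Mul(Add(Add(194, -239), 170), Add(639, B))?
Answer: Rational(28845611, 360) ≈ 80127.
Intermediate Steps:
B = 2 (B = Add(Mul(-4, 2), 10) = Add(-8, 10) = 2)
d = 80125 (d = Mul(Add(Add(194, -239), 170), Add(639, 2)) = Mul(Add(-45, 170), 641) = Mul(125, 641) = 80125)
Add(d, Mul(Pow(Add(512, -1232), -1), -1222)) = Add(80125, Mul(Pow(Add(512, -1232), -1), -1222)) = Add(80125, Mul(Pow(-720, -1), -1222)) = Add(80125, Mul(Rational(-1, 720), -1222)) = Add(80125, Rational(611, 360)) = Rational(28845611, 360)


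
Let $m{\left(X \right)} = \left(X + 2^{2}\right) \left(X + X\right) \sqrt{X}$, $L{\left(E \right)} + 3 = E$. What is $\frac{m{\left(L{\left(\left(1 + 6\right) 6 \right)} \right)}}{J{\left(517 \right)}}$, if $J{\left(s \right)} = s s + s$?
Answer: $\frac{1677 \sqrt{39}}{133903} \approx 0.078212$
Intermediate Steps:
$L{\left(E \right)} = -3 + E$
$m{\left(X \right)} = 2 X^{\frac{3}{2}} \left(4 + X\right)$ ($m{\left(X \right)} = \left(X + 4\right) 2 X \sqrt{X} = \left(4 + X\right) 2 X \sqrt{X} = 2 X \left(4 + X\right) \sqrt{X} = 2 X^{\frac{3}{2}} \left(4 + X\right)$)
$J{\left(s \right)} = s + s^{2}$ ($J{\left(s \right)} = s^{2} + s = s + s^{2}$)
$\frac{m{\left(L{\left(\left(1 + 6\right) 6 \right)} \right)}}{J{\left(517 \right)}} = \frac{2 \left(-3 + \left(1 + 6\right) 6\right)^{\frac{3}{2}} \left(4 - \left(3 - \left(1 + 6\right) 6\right)\right)}{517 \left(1 + 517\right)} = \frac{2 \left(-3 + 7 \cdot 6\right)^{\frac{3}{2}} \left(4 + \left(-3 + 7 \cdot 6\right)\right)}{517 \cdot 518} = \frac{2 \left(-3 + 42\right)^{\frac{3}{2}} \left(4 + \left(-3 + 42\right)\right)}{267806} = 2 \cdot 39^{\frac{3}{2}} \left(4 + 39\right) \frac{1}{267806} = 2 \cdot 39 \sqrt{39} \cdot 43 \cdot \frac{1}{267806} = 3354 \sqrt{39} \cdot \frac{1}{267806} = \frac{1677 \sqrt{39}}{133903}$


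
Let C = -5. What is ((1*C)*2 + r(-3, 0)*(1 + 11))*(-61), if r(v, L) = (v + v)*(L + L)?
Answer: 610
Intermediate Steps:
r(v, L) = 4*L*v (r(v, L) = (2*v)*(2*L) = 4*L*v)
((1*C)*2 + r(-3, 0)*(1 + 11))*(-61) = ((1*(-5))*2 + (4*0*(-3))*(1 + 11))*(-61) = (-5*2 + 0*12)*(-61) = (-10 + 0)*(-61) = -10*(-61) = 610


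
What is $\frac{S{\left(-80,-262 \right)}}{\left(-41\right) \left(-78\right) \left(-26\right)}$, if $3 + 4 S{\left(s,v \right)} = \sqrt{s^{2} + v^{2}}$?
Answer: $\frac{1}{110864} - \frac{\sqrt{18761}}{166296} \approx -0.00081464$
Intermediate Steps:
$S{\left(s,v \right)} = - \frac{3}{4} + \frac{\sqrt{s^{2} + v^{2}}}{4}$
$\frac{S{\left(-80,-262 \right)}}{\left(-41\right) \left(-78\right) \left(-26\right)} = \frac{- \frac{3}{4} + \frac{\sqrt{\left(-80\right)^{2} + \left(-262\right)^{2}}}{4}}{\left(-41\right) \left(-78\right) \left(-26\right)} = \frac{- \frac{3}{4} + \frac{\sqrt{6400 + 68644}}{4}}{3198 \left(-26\right)} = \frac{- \frac{3}{4} + \frac{\sqrt{75044}}{4}}{-83148} = \left(- \frac{3}{4} + \frac{2 \sqrt{18761}}{4}\right) \left(- \frac{1}{83148}\right) = \left(- \frac{3}{4} + \frac{\sqrt{18761}}{2}\right) \left(- \frac{1}{83148}\right) = \frac{1}{110864} - \frac{\sqrt{18761}}{166296}$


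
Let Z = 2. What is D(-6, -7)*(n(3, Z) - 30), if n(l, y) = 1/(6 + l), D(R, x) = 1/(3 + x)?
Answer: 269/36 ≈ 7.4722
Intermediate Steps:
D(-6, -7)*(n(3, Z) - 30) = (1/(6 + 3) - 30)/(3 - 7) = (1/9 - 30)/(-4) = -(⅑ - 30)/4 = -¼*(-269/9) = 269/36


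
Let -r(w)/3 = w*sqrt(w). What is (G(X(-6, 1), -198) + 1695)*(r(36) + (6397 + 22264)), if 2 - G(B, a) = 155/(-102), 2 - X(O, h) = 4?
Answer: 4853224237/102 ≈ 4.7581e+7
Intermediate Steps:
X(O, h) = -2 (X(O, h) = 2 - 1*4 = 2 - 4 = -2)
r(w) = -3*w**(3/2) (r(w) = -3*w*sqrt(w) = -3*w**(3/2))
G(B, a) = 359/102 (G(B, a) = 2 - 155/(-102) = 2 - 155*(-1)/102 = 2 - 1*(-155/102) = 2 + 155/102 = 359/102)
(G(X(-6, 1), -198) + 1695)*(r(36) + (6397 + 22264)) = (359/102 + 1695)*(-3*36**(3/2) + (6397 + 22264)) = 173249*(-3*216 + 28661)/102 = 173249*(-648 + 28661)/102 = (173249/102)*28013 = 4853224237/102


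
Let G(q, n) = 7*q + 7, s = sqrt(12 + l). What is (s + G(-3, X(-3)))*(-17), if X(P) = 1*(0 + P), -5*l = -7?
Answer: 238 - 17*sqrt(335)/5 ≈ 175.77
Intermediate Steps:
l = 7/5 (l = -1/5*(-7) = 7/5 ≈ 1.4000)
s = sqrt(335)/5 (s = sqrt(12 + 7/5) = sqrt(67/5) = sqrt(335)/5 ≈ 3.6606)
X(P) = P (X(P) = 1*P = P)
G(q, n) = 7 + 7*q
(s + G(-3, X(-3)))*(-17) = (sqrt(335)/5 + (7 + 7*(-3)))*(-17) = (sqrt(335)/5 + (7 - 21))*(-17) = (sqrt(335)/5 - 14)*(-17) = (-14 + sqrt(335)/5)*(-17) = 238 - 17*sqrt(335)/5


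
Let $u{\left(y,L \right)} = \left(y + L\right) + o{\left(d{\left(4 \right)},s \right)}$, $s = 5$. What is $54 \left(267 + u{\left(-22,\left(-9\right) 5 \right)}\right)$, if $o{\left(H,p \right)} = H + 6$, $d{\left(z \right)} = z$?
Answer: $11340$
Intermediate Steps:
$o{\left(H,p \right)} = 6 + H$
$u{\left(y,L \right)} = 10 + L + y$ ($u{\left(y,L \right)} = \left(y + L\right) + \left(6 + 4\right) = \left(L + y\right) + 10 = 10 + L + y$)
$54 \left(267 + u{\left(-22,\left(-9\right) 5 \right)}\right) = 54 \left(267 - 57\right) = 54 \cdot 210 = 11340$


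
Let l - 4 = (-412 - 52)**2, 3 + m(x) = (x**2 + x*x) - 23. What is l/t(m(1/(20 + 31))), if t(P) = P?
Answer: -139998825/16906 ≈ -8281.0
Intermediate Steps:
m(x) = -26 + 2*x**2 (m(x) = -3 + ((x**2 + x*x) - 23) = -3 + ((x**2 + x**2) - 23) = -3 + (2*x**2 - 23) = -3 + (-23 + 2*x**2) = -26 + 2*x**2)
l = 215300 (l = 4 + (-412 - 52)**2 = 4 + (-464)**2 = 4 + 215296 = 215300)
l/t(m(1/(20 + 31))) = 215300/(-26 + 2*(1/(20 + 31))**2) = 215300/(-26 + 2*(1/51)**2) = 215300/(-26 + 2*(1/2601)) = 215300/(-26 + 2/2601) = 215300/(-67624/2601) = 215300*(-2601/67624) = -139998825/16906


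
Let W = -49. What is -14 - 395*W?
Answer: 19341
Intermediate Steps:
-14 - 395*W = -14 - 395*(-49) = -14 + 19355 = 19341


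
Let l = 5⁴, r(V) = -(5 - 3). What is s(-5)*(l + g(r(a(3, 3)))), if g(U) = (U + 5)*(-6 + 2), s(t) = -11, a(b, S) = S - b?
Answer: -6743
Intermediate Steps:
r(V) = -2 (r(V) = -1*2 = -2)
l = 625
g(U) = -20 - 4*U (g(U) = (5 + U)*(-4) = -20 - 4*U)
s(-5)*(l + g(r(a(3, 3)))) = -11*(625 + (-20 - 4*(-2))) = -11*(625 + (-20 + 8)) = -11*(625 - 12) = -11*613 = -6743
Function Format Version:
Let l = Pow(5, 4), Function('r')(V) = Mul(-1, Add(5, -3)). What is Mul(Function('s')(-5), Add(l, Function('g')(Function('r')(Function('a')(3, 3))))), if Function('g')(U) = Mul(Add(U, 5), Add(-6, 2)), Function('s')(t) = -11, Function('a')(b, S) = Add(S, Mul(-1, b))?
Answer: -6743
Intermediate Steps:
Function('r')(V) = -2 (Function('r')(V) = Mul(-1, 2) = -2)
l = 625
Function('g')(U) = Add(-20, Mul(-4, U)) (Function('g')(U) = Mul(Add(5, U), -4) = Add(-20, Mul(-4, U)))
Mul(Function('s')(-5), Add(l, Function('g')(Function('r')(Function('a')(3, 3))))) = Mul(-11, Add(625, Add(-20, Mul(-4, -2)))) = Mul(-11, Add(625, Add(-20, 8))) = Mul(-11, Add(625, -12)) = Mul(-11, 613) = -6743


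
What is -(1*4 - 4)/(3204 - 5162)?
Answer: 0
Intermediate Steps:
-(1*4 - 4)/(3204 - 5162) = -(4 - 4)/(-1958) = -0*(-1)/1958 = -1*0 = 0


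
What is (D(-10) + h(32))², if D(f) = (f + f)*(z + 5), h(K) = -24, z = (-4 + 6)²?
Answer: 41616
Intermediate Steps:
z = 4 (z = 2² = 4)
D(f) = 18*f (D(f) = (f + f)*(4 + 5) = (2*f)*9 = 18*f)
(D(-10) + h(32))² = (18*(-10) - 24)² = (-180 - 24)² = (-204)² = 41616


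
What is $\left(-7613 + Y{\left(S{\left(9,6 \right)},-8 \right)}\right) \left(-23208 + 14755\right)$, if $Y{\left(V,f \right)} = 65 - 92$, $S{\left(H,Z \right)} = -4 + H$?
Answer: $64580920$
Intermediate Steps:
$Y{\left(V,f \right)} = -27$
$\left(-7613 + Y{\left(S{\left(9,6 \right)},-8 \right)}\right) \left(-23208 + 14755\right) = \left(-7613 - 27\right) \left(-23208 + 14755\right) = \left(-7640\right) \left(-8453\right) = 64580920$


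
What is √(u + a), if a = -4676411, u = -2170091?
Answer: 107*I*√598 ≈ 2616.6*I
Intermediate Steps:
√(u + a) = √(-2170091 - 4676411) = √(-6846502) = 107*I*√598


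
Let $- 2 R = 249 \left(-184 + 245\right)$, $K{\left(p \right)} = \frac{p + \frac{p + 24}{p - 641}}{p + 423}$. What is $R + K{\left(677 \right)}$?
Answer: $- \frac{300717127}{39600} \approx -7593.9$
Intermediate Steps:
$K{\left(p \right)} = \frac{p + \frac{24 + p}{-641 + p}}{423 + p}$
$R = - \frac{15189}{2}$ ($R = - \frac{249 \left(-184 + 245\right)}{2} = - \frac{249 \cdot 61}{2} = \left(- \frac{1}{2}\right) 15189 = - \frac{15189}{2} \approx -7594.5$)
$R + K{\left(677 \right)} = - \frac{15189}{2} + \frac{-24 - 677^{2} + 640 \cdot 677}{271143 - 677^{2} + 218 \cdot 677} = - \frac{15189}{2} + \frac{-24 - 458329 + 433280}{271143 - 458329 + 147586} = - \frac{15189}{2} + \frac{1}{-39600} \left(-25073\right) = - \frac{15189}{2} - - \frac{25073}{39600} = - \frac{15189}{2} + \frac{25073}{39600} = - \frac{300717127}{39600}$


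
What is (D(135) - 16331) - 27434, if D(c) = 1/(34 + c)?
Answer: -7396284/169 ≈ -43765.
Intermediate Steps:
(D(135) - 16331) - 27434 = (1/(34 + 135) - 16331) - 27434 = (1/169 - 16331) - 27434 = -2759938/169 - 27434 = -7396284/169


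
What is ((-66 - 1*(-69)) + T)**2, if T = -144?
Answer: 19881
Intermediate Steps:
((-66 - 1*(-69)) + T)**2 = ((-66 - 1*(-69)) - 144)**2 = ((-66 + 69) - 144)**2 = (3 - 144)**2 = (-141)**2 = 19881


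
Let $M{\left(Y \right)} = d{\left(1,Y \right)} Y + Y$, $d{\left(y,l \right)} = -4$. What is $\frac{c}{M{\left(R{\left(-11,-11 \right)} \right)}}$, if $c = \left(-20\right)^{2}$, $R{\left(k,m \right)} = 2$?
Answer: $- \frac{200}{3} \approx -66.667$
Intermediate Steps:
$c = 400$
$M{\left(Y \right)} = - 3 Y$ ($M{\left(Y \right)} = - 4 Y + Y = - 3 Y$)
$\frac{c}{M{\left(R{\left(-11,-11 \right)} \right)}} = \frac{400}{\left(-3\right) 2} = \frac{400}{-6} = 400 \left(- \frac{1}{6}\right) = - \frac{200}{3}$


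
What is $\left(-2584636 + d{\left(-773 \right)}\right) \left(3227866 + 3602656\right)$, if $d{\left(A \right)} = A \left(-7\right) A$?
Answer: $-46224457920958$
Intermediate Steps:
$d{\left(A \right)} = - 7 A^{2}$ ($d{\left(A \right)} = - 7 A A = - 7 A^{2}$)
$\left(-2584636 + d{\left(-773 \right)}\right) \left(3227866 + 3602656\right) = \left(-2584636 - 7 \left(-773\right)^{2}\right) \left(3227866 + 3602656\right) = \left(-2584636 - 4182703\right) 6830522 = \left(-6767339\right) 6830522 = -46224457920958$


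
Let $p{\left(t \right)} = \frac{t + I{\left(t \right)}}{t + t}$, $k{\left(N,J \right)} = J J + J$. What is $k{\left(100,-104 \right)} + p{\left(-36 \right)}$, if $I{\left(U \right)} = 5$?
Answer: $\frac{771295}{72} \approx 10712.0$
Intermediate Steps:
$k{\left(N,J \right)} = J + J^{2}$ ($k{\left(N,J \right)} = J^{2} + J = J + J^{2}$)
$p{\left(t \right)} = \frac{5 + t}{2 t}$ ($p{\left(t \right)} = \frac{t + 5}{t + t} = \frac{5 + t}{2 t}$)
$k{\left(100,-104 \right)} + p{\left(-36 \right)} = - 104 \left(1 - 104\right) + \frac{5 - 36}{2 \left(-36\right)} = \left(-104\right) \left(-103\right) + \frac{1}{2} \left(- \frac{1}{36}\right) \left(-31\right) = 10712 + \frac{31}{72} = \frac{771295}{72}$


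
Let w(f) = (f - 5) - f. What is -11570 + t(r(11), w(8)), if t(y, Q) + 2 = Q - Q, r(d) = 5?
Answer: -11572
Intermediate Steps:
w(f) = -5 (w(f) = (-5 + f) - f = -5)
t(y, Q) = -2 (t(y, Q) = -2 + (Q - Q) = -2 + 0 = -2)
-11570 + t(r(11), w(8)) = -11570 - 2 = -11572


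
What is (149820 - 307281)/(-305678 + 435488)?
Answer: -52487/43270 ≈ -1.2130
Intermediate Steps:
(149820 - 307281)/(-305678 + 435488) = -157461/129810 = -157461*1/129810 = -52487/43270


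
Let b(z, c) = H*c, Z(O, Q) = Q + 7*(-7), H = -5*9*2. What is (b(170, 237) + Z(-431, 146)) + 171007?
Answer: 149774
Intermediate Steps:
H = -90 (H = -45*2 = -90)
Z(O, Q) = -49 + Q (Z(O, Q) = Q - 49 = -49 + Q)
b(z, c) = -90*c
(b(170, 237) + Z(-431, 146)) + 171007 = (-90*237 + (-49 + 146)) + 171007 = (-21330 + 97) + 171007 = -21233 + 171007 = 149774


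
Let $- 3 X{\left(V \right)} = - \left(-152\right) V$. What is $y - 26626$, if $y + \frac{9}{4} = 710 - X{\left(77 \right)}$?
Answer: $- \frac{264203}{12} \approx -22017.0$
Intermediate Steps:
$X{\left(V \right)} = - \frac{152 V}{3}$ ($X{\left(V \right)} = - \frac{\left(-1\right) \left(- 152 V\right)}{3} = - \frac{152 V}{3}$)
$y = \frac{55309}{12}$ ($y = - \frac{9}{4} - \left(-710 - \frac{11704}{3}\right) = - \frac{9}{4} + \left(710 - - \frac{11704}{3}\right) = - \frac{9}{4} + \left(710 + \frac{11704}{3}\right) = - \frac{9}{4} + \frac{13834}{3} = \frac{55309}{12} \approx 4609.1$)
$y - 26626 = \frac{55309}{12} - 26626 = - \frac{264203}{12}$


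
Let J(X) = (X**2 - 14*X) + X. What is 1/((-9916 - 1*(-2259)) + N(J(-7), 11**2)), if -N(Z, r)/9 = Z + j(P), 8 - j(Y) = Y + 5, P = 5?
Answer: -1/8899 ≈ -0.00011237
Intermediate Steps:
J(X) = X**2 - 13*X
j(Y) = 3 - Y (j(Y) = 8 - (Y + 5) = 8 - (5 + Y) = 8 + (-5 - Y) = 3 - Y)
N(Z, r) = 18 - 9*Z (N(Z, r) = -9*(Z + (3 - 1*5)) = -9*(Z + (3 - 5)) = -9*(Z - 2) = -9*(-2 + Z) = 18 - 9*Z)
1/((-9916 - 1*(-2259)) + N(J(-7), 11**2)) = 1/((-9916 - 1*(-2259)) + (18 - (-63)*(-13 - 7))) = 1/((-9916 + 2259) + (18 - (-63)*(-20))) = 1/(-7657 + (18 - 9*140)) = 1/(-7657 + (18 - 1260)) = 1/(-7657 - 1242) = 1/(-8899) = -1/8899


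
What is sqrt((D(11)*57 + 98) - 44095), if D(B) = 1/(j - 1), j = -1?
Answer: I*sqrt(176102)/2 ≈ 209.82*I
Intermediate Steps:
D(B) = -1/2 (D(B) = 1/(-1 - 1) = 1/(-2) = -1/2)
sqrt((D(11)*57 + 98) - 44095) = sqrt((-1/2*57 + 98) - 44095) = sqrt((-57/2 + 98) - 44095) = sqrt(139/2 - 44095) = sqrt(-88051/2) = I*sqrt(176102)/2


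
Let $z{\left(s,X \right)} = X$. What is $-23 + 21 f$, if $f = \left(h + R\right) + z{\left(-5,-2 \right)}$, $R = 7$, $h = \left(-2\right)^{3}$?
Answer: $-86$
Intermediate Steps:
$h = -8$
$f = -3$ ($f = \left(-8 + 7\right) - 2 = -1 - 2 = -3$)
$-23 + 21 f = -23 + 21 \left(-3\right) = -23 - 63 = -86$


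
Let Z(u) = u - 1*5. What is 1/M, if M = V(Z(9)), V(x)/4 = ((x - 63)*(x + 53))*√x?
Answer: -1/26904 ≈ -3.7169e-5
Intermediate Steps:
Z(u) = -5 + u (Z(u) = u - 5 = -5 + u)
V(x) = 4*√x*(-63 + x)*(53 + x) (V(x) = 4*(((x - 63)*(x + 53))*√x) = 4*(((-63 + x)*(53 + x))*√x) = 4*(√x*(-63 + x)*(53 + x)) = 4*√x*(-63 + x)*(53 + x))
M = -26904 (M = 4*√(-5 + 9)*(-3339 + (-5 + 9)² - 10*(-5 + 9)) = 4*√4*(-3339 + 4² - 10*4) = 4*2*(-3339 + 16 - 40) = 4*2*(-3363) = -26904)
1/M = 1/(-26904) = -1/26904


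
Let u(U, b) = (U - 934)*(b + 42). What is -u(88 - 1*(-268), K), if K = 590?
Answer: 365296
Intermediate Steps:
u(U, b) = (-934 + U)*(42 + b)
-u(88 - 1*(-268), K) = -(-39228 - 934*590 + 42*(88 - 1*(-268)) + (88 - 1*(-268))*590) = -(-39228 - 551060 + 42*(88 + 268) + (88 + 268)*590) = -(-39228 - 551060 + 42*356 + 356*590) = -(-39228 - 551060 + 14952 + 210040) = -1*(-365296) = 365296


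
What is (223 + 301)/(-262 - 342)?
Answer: -131/151 ≈ -0.86755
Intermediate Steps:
(223 + 301)/(-262 - 342) = 524/(-604) = 524*(-1/604) = -131/151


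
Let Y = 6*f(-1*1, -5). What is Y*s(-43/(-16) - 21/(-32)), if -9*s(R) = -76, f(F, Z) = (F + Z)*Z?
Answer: 1520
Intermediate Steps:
f(F, Z) = Z*(F + Z)
Y = 180 (Y = 6*(-5*(-1*1 - 5)) = 6*(-5*(-1 - 5)) = 6*(-5*(-6)) = 6*30 = 180)
s(R) = 76/9 (s(R) = -⅑*(-76) = 76/9)
Y*s(-43/(-16) - 21/(-32)) = 180*(76/9) = 1520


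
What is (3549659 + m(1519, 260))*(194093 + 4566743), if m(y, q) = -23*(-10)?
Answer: 16900439347204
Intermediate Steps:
m(y, q) = 230
(3549659 + m(1519, 260))*(194093 + 4566743) = (3549659 + 230)*(194093 + 4566743) = 3549889*4760836 = 16900439347204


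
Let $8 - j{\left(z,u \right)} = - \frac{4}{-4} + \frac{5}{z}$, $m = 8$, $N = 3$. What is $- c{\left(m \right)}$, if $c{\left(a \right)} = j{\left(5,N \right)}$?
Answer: $-6$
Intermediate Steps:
$j{\left(z,u \right)} = 7 - \frac{5}{z}$ ($j{\left(z,u \right)} = 8 - \left(- \frac{4}{-4} + \frac{5}{z}\right) = 8 - \left(\left(-4\right) \left(- \frac{1}{4}\right) + \frac{5}{z}\right) = 8 - \left(1 + \frac{5}{z}\right) = 7 - \frac{5}{z}$)
$c{\left(a \right)} = 6$ ($c{\left(a \right)} = 7 - \frac{5}{5} = 7 - 1 = 6$)
$- c{\left(m \right)} = \left(-1\right) 6 = -6$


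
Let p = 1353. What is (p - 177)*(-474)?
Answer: -557424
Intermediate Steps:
(p - 177)*(-474) = (1353 - 177)*(-474) = 1176*(-474) = -557424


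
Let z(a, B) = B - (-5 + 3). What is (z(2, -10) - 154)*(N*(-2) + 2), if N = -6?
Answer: -2268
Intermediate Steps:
z(a, B) = 2 + B (z(a, B) = B - 1*(-2) = B + 2 = 2 + B)
(z(2, -10) - 154)*(N*(-2) + 2) = ((2 - 10) - 154)*(-6*(-2) + 2) = (-8 - 154)*(12 + 2) = -162*14 = -2268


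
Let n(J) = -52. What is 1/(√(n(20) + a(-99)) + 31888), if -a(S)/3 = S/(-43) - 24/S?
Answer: 15083024/480967497519 - I*√13341911/480967497519 ≈ 3.136e-5 - 7.5944e-9*I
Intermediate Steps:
a(S) = 72/S + 3*S/43 (a(S) = -3*(S/(-43) - 24/S) = -3*(S*(-1/43) - 24/S) = -3*(-S/43 - 24/S) = -3*(-24/S - S/43) = 72/S + 3*S/43)
1/(√(n(20) + a(-99)) + 31888) = 1/(√(-52 + (72/(-99) + (3/43)*(-99))) + 31888) = 1/(√(-52 + (72*(-1/99) - 297/43)) + 31888) = 1/(√(-52 + (-8/11 - 297/43)) + 31888) = 1/(√(-52 - 3611/473) + 31888) = 1/(√(-28207/473) + 31888) = 1/(I*√13341911/473 + 31888) = 1/(31888 + I*√13341911/473)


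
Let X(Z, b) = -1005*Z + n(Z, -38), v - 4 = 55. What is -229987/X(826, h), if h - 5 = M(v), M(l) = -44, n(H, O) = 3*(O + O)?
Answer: 229987/830358 ≈ 0.27697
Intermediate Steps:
n(H, O) = 6*O (n(H, O) = 3*(2*O) = 6*O)
v = 59 (v = 4 + 55 = 59)
h = -39 (h = 5 - 44 = -39)
X(Z, b) = -228 - 1005*Z (X(Z, b) = -1005*Z + 6*(-38) = -1005*Z - 228 = -228 - 1005*Z)
-229987/X(826, h) = -229987/(-228 - 1005*826) = -229987/(-228 - 830130) = -229987/(-830358) = -229987*(-1/830358) = 229987/830358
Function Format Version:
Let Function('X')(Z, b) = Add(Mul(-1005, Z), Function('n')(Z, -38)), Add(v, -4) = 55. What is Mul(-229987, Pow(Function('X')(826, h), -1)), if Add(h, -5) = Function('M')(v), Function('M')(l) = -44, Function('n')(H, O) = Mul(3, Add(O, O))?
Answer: Rational(229987, 830358) ≈ 0.27697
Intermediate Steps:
Function('n')(H, O) = Mul(6, O) (Function('n')(H, O) = Mul(3, Mul(2, O)) = Mul(6, O))
v = 59 (v = Add(4, 55) = 59)
h = -39 (h = Add(5, -44) = -39)
Function('X')(Z, b) = Add(-228, Mul(-1005, Z)) (Function('X')(Z, b) = Add(Mul(-1005, Z), Mul(6, -38)) = Add(Mul(-1005, Z), -228) = Add(-228, Mul(-1005, Z)))
Mul(-229987, Pow(Function('X')(826, h), -1)) = Mul(-229987, Pow(Add(-228, Mul(-1005, 826)), -1)) = Mul(-229987, Pow(Add(-228, -830130), -1)) = Mul(-229987, Pow(-830358, -1)) = Mul(-229987, Rational(-1, 830358)) = Rational(229987, 830358)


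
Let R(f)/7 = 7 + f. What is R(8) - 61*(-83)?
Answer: 5168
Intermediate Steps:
R(f) = 49 + 7*f (R(f) = 7*(7 + f) = 49 + 7*f)
R(8) - 61*(-83) = (49 + 7*8) - 61*(-83) = (49 + 56) + 5063 = 105 + 5063 = 5168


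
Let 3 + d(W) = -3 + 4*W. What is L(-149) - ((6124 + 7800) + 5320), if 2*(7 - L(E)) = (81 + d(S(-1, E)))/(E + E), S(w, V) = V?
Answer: -11465773/596 ≈ -19238.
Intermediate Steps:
d(W) = -6 + 4*W (d(W) = -3 + (-3 + 4*W) = -6 + 4*W)
L(E) = 7 - (75 + 4*E)/(4*E) (L(E) = 7 - (81 + (-6 + 4*E))/(2*(E + E)) = 7 - (75 + 4*E)/(2*(2*E)) = 7 - (75 + 4*E)*1/(2*E)/2 = 7 - (75 + 4*E)/(4*E))
L(-149) - ((6124 + 7800) + 5320) = (6 - 75/4/(-149)) - ((6124 + 7800) + 5320) = (6 - 75/4*(-1/149)) - (13924 + 5320) = (6 + 75/596) - 1*19244 = 3651/596 - 19244 = -11465773/596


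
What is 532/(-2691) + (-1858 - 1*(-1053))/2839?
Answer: -3676603/7639749 ≈ -0.48125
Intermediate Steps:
532/(-2691) + (-1858 - 1*(-1053))/2839 = 532*(-1/2691) + (-1858 + 1053)*(1/2839) = -532/2691 - 805*1/2839 = -532/2691 - 805/2839 = -3676603/7639749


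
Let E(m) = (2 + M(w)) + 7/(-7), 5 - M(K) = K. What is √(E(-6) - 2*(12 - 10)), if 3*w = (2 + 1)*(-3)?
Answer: √5 ≈ 2.2361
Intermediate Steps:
w = -3 (w = ((2 + 1)*(-3))/3 = (3*(-3))/3 = (⅓)*(-9) = -3)
M(K) = 5 - K
E(m) = 9 (E(m) = (2 + (5 - 1*(-3))) + 7/(-7) = (2 + (5 + 3)) + 7*(-⅐) = (2 + 8) - 1 = 10 - 1 = 9)
√(E(-6) - 2*(12 - 10)) = √(9 - 2*(12 - 10)) = √(9 - 2*2) = √(9 - 4) = √5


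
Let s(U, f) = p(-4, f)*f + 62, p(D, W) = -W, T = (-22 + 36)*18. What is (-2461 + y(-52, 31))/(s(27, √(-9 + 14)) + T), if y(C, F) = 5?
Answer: -2456/309 ≈ -7.9482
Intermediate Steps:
T = 252 (T = 14*18 = 252)
s(U, f) = 62 - f² (s(U, f) = (-f)*f + 62 = -f² + 62 = 62 - f²)
(-2461 + y(-52, 31))/(s(27, √(-9 + 14)) + T) = (-2461 + 5)/((62 - (√(-9 + 14))²) + 252) = -2456/((62 - (√5)²) + 252) = -2456/((62 - 1*5) + 252) = -2456/((62 - 5) + 252) = -2456/(57 + 252) = -2456/309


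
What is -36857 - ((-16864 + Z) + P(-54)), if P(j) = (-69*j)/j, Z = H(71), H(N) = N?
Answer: -19995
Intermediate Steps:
Z = 71
P(j) = -69
-36857 - ((-16864 + Z) + P(-54)) = -36857 - ((-16864 + 71) - 69) = -36857 - (-16793 - 69) = -36857 - 1*(-16862) = -36857 + 16862 = -19995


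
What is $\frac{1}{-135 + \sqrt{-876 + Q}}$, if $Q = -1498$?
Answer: $- \frac{135}{20599} - \frac{i \sqrt{2374}}{20599} \approx -0.0065537 - 0.0023653 i$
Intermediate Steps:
$\frac{1}{-135 + \sqrt{-876 + Q}} = \frac{1}{-135 + \sqrt{-876 - 1498}} = \frac{1}{-135 + \sqrt{-2374}} = \frac{1}{-135 + i \sqrt{2374}}$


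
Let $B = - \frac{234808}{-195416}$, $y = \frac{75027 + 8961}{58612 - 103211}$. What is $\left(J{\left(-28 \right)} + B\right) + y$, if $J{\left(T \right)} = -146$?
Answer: $- \frac{159797836485}{1089419773} \approx -146.68$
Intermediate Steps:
$y = - \frac{83988}{44599}$ ($y = \frac{83988}{-44599} = 83988 \left(- \frac{1}{44599}\right) = - \frac{83988}{44599} \approx -1.8832$)
$B = \frac{29351}{24427}$ ($B = \left(-234808\right) \left(- \frac{1}{195416}\right) = \frac{29351}{24427} \approx 1.2016$)
$\left(J{\left(-28 \right)} + B\right) + y = \left(-146 + \frac{29351}{24427}\right) - \frac{83988}{44599} = - \frac{3536991}{24427} - \frac{83988}{44599} = - \frac{159797836485}{1089419773}$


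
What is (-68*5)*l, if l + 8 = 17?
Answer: -3060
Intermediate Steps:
l = 9 (l = -8 + 17 = 9)
(-68*5)*l = -68*5*9 = -340*9 = -3060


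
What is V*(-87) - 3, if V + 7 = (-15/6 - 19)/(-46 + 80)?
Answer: 44949/68 ≈ 661.01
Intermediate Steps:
V = -519/68 (V = -7 + (-15/6 - 19)/(-46 + 80) = -7 + (-15*⅙ - 19)/34 = -7 + (-5/2 - 19)*(1/34) = -7 - 43/2*1/34 = -7 - 43/68 = -519/68 ≈ -7.6324)
V*(-87) - 3 = -519/68*(-87) - 3 = 45153/68 - 3 = 44949/68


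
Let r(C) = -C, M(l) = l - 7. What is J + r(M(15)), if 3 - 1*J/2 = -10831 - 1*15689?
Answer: 53038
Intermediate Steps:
M(l) = -7 + l
J = 53046 (J = 6 - 2*(-10831 - 1*15689) = 6 - 2*(-10831 - 15689) = 6 - 2*(-26520) = 6 + 53040 = 53046)
J + r(M(15)) = 53046 - (-7 + 15) = 53046 - 1*8 = 53046 - 8 = 53038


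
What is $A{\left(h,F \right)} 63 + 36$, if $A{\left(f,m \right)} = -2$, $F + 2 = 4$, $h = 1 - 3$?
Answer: $-90$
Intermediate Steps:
$h = -2$ ($h = 1 - 3 = -2$)
$F = 2$ ($F = -2 + 4 = 2$)
$A{\left(h,F \right)} 63 + 36 = \left(-2\right) 63 + 36 = -126 + 36 = -90$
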